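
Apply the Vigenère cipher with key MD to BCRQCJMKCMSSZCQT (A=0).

NFDTOMYNOPEVLFCW

Repeat the key across the message: MDMDMDMDMDMDMDMD
B(1)+M(12): 13 → N
C(2)+D(3): 5 → F
R(17)+M(12): 29≡3 → D
Q(16)+D(3): 19 → T
C(2)+M(12): 14 → O
J(9)+D(3): 12 → M
M(12)+M(12): 24 → Y
K(10)+D(3): 13 → N
C(2)+M(12): 14 → O
M(12)+D(3): 15 → P
S(18)+M(12): 30≡4 → E
S(18)+D(3): 21 → V
Z(25)+M(12): 37≡11 → L
C(2)+D(3): 5 → F
Q(16)+M(12): 28≡2 → C
T(19)+D(3): 22 → W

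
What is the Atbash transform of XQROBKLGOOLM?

CJILYPOTLLON

X(23) → C(2)
Q(16) → J(9)
R(17) → I(8)
O(14) → L(11)
B(1) → Y(24)
K(10) → P(15)
L(11) → O(14)
G(6) → T(19)
O(14) → L(11)
O(14) → L(11)
L(11) → O(14)
M(12) → N(13)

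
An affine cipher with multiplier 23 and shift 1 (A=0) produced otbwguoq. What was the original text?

nuathlnv

The inverse of 23 mod 26 is 17, since 23·17=391≡1. Apply D(y)=17·(y−1) mod 26:
o(14): 17·(14−1)=221≡13 → n
t(19): 17·(19−1)=306≡20 → u
b(1): 17·(1−1)=0 → a
w(22): 17·(22−1)=357≡19 → t
g(6): 17·(6−1)=85≡7 → h
u(20): 17·(20−1)=323≡11 → l
o(14): 17·(14−1)=221≡13 → n
q(16): 17·(16−1)=255≡21 → v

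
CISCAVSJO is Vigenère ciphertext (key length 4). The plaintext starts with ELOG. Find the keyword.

YXEW

Subtract each crib letter from the matching ciphertext letter (mod 26):
C(2)−E(4)=-2≡24 → Y
I(8)−L(11)=-3≡23 → X
S(18)−O(14)=4 → E
C(2)−G(6)=-4≡22 → W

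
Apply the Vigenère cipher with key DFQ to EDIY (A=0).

HIYB

Repeat the key across the message: DFQD
E(4)+D(3): 7 → H
D(3)+F(5): 8 → I
I(8)+Q(16): 24 → Y
Y(24)+D(3): 27≡1 → B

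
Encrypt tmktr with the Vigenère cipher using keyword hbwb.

anguy

Repeat the key across the message: hbwbh
t(19)+h(7): 26≡0 → a
m(12)+b(1): 13 → n
k(10)+w(22): 32≡6 → g
t(19)+b(1): 20 → u
r(17)+h(7): 24 → y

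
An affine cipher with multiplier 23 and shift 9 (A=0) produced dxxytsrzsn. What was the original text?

ceevoxgmxq

The inverse of 23 mod 26 is 17, since 23·17=391≡1. Apply D(y)=17·(y−9) mod 26:
d(3): 17·(3−9)=-102≡2 → c
x(23): 17·(23−9)=238≡4 → e
x(23): 17·(23−9)=238≡4 → e
y(24): 17·(24−9)=255≡21 → v
t(19): 17·(19−9)=170≡14 → o
s(18): 17·(18−9)=153≡23 → x
r(17): 17·(17−9)=136≡6 → g
z(25): 17·(25−9)=272≡12 → m
s(18): 17·(18−9)=153≡23 → x
n(13): 17·(13−9)=68≡16 → q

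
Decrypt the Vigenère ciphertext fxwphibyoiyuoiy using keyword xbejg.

iwsgblaufcbtkzs

Repeat the key across the ciphertext: xbejgxbejgxbejg
f(5)−x(23): -18≡8 → i
x(23)−b(1): 22 → w
w(22)−e(4): 18 → s
p(15)−j(9): 6 → g
h(7)−g(6): 1 → b
i(8)−x(23): -15≡11 → l
b(1)−b(1): 0 → a
y(24)−e(4): 20 → u
o(14)−j(9): 5 → f
i(8)−g(6): 2 → c
y(24)−x(23): 1 → b
u(20)−b(1): 19 → t
o(14)−e(4): 10 → k
i(8)−j(9): -1≡25 → z
y(24)−g(6): 18 → s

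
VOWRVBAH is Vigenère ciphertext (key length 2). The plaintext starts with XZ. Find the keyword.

Subtract each crib letter from the matching ciphertext letter (mod 26):
V(21)−X(23)=-2≡24 → Y
O(14)−Z(25)=-11≡15 → P

YP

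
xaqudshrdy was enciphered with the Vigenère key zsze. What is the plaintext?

yirqeaineg

Repeat the key across the ciphertext: zszezszezs
x(23)−z(25): -2≡24 → y
a(0)−s(18): -18≡8 → i
q(16)−z(25): -9≡17 → r
u(20)−e(4): 16 → q
d(3)−z(25): -22≡4 → e
s(18)−s(18): 0 → a
h(7)−z(25): -18≡8 → i
r(17)−e(4): 13 → n
d(3)−z(25): -22≡4 → e
y(24)−s(18): 6 → g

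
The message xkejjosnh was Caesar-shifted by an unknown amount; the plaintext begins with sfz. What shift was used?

5

From the crib: x(23)−s(18)=5, so the shift is 5.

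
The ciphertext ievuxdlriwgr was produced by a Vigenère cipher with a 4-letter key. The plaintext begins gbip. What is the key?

cdnf

Subtract each crib letter from the matching ciphertext letter (mod 26):
i(8)−g(6)=2 → c
e(4)−b(1)=3 → d
v(21)−i(8)=13 → n
u(20)−p(15)=5 → f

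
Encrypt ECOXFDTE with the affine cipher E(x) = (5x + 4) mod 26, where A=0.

E(4): 5·4+4=24 → Y
C(2): 5·2+4=14 → O
O(14): 5·14+4=74≡22 → W
X(23): 5·23+4=119≡15 → P
F(5): 5·5+4=29≡3 → D
D(3): 5·3+4=19 → T
T(19): 5·19+4=99≡21 → V
E(4): 5·4+4=24 → Y

YOWPDTVY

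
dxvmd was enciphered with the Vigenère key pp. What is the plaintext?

oigxo

Repeat the key across the ciphertext: ppppp
d(3)−p(15): -12≡14 → o
x(23)−p(15): 8 → i
v(21)−p(15): 6 → g
m(12)−p(15): -3≡23 → x
d(3)−p(15): -12≡14 → o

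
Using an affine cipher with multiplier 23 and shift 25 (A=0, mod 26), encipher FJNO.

KYMJ

F(5): 23·5+25=140≡10 → K
J(9): 23·9+25=232≡24 → Y
N(13): 23·13+25=324≡12 → M
O(14): 23·14+25=347≡9 → J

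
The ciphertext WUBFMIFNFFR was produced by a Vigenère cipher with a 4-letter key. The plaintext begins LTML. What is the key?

Subtract each crib letter from the matching ciphertext letter (mod 26):
W(22)−L(11)=11 → L
U(20)−T(19)=1 → B
B(1)−M(12)=-11≡15 → P
F(5)−L(11)=-6≡20 → U

LBPU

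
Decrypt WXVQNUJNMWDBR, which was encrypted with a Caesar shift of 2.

W(22): 22−2=20 → U
X(23): 23−2=21 → V
V(21): 21−2=19 → T
Q(16): 16−2=14 → O
N(13): 13−2=11 → L
U(20): 20−2=18 → S
J(9): 9−2=7 → H
N(13): 13−2=11 → L
M(12): 12−2=10 → K
W(22): 22−2=20 → U
D(3): 3−2=1 → B
B(1): 1−2=-1≡25 → Z
R(17): 17−2=15 → P

UVTOLSHLKUBZP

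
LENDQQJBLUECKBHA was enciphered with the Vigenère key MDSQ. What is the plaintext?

ZBVNENRLZRMMYYPK

Repeat the key across the ciphertext: MDSQMDSQMDSQMDSQ
L(11)−M(12): -1≡25 → Z
E(4)−D(3): 1 → B
N(13)−S(18): -5≡21 → V
D(3)−Q(16): -13≡13 → N
Q(16)−M(12): 4 → E
Q(16)−D(3): 13 → N
J(9)−S(18): -9≡17 → R
B(1)−Q(16): -15≡11 → L
L(11)−M(12): -1≡25 → Z
U(20)−D(3): 17 → R
E(4)−S(18): -14≡12 → M
C(2)−Q(16): -14≡12 → M
K(10)−M(12): -2≡24 → Y
B(1)−D(3): -2≡24 → Y
H(7)−S(18): -11≡15 → P
A(0)−Q(16): -16≡10 → K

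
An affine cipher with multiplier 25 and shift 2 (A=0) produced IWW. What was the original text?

UGG

The inverse of 25 mod 26 is 25, since 25·25=625≡1. Apply D(y)=25·(y−2) mod 26:
I(8): 25·(8−2)=150≡20 → U
W(22): 25·(22−2)=500≡6 → G
W(22): 25·(22−2)=500≡6 → G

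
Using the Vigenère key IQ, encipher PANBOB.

Repeat the key across the message: IQIQIQ
P(15)+I(8): 23 → X
A(0)+Q(16): 16 → Q
N(13)+I(8): 21 → V
B(1)+Q(16): 17 → R
O(14)+I(8): 22 → W
B(1)+Q(16): 17 → R

XQVRWR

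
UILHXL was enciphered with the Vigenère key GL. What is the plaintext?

Repeat the key across the ciphertext: GLGLGL
U(20)−G(6): 14 → O
I(8)−L(11): -3≡23 → X
L(11)−G(6): 5 → F
H(7)−L(11): -4≡22 → W
X(23)−G(6): 17 → R
L(11)−L(11): 0 → A

OXFWRA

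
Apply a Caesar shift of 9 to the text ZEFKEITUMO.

Z(25): 25+9=34≡8 → I
E(4): 4+9=13 → N
F(5): 5+9=14 → O
K(10): 10+9=19 → T
E(4): 4+9=13 → N
I(8): 8+9=17 → R
T(19): 19+9=28≡2 → C
U(20): 20+9=29≡3 → D
M(12): 12+9=21 → V
O(14): 14+9=23 → X

INOTNRCDVX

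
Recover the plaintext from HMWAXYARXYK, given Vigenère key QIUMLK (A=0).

Repeat the key across the ciphertext: QIUMLKQIUML
H(7)−Q(16): -9≡17 → R
M(12)−I(8): 4 → E
W(22)−U(20): 2 → C
A(0)−M(12): -12≡14 → O
X(23)−L(11): 12 → M
Y(24)−K(10): 14 → O
A(0)−Q(16): -16≡10 → K
R(17)−I(8): 9 → J
X(23)−U(20): 3 → D
Y(24)−M(12): 12 → M
K(10)−L(11): -1≡25 → Z

RECOMOKJDMZ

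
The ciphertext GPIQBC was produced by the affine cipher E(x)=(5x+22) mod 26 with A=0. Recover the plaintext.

The inverse of 5 mod 26 is 21, since 5·21=105≡1. Apply D(y)=21·(y−22) mod 26:
G(6): 21·(6−22)=-336≡2 → C
P(15): 21·(15−22)=-147≡9 → J
I(8): 21·(8−22)=-294≡18 → S
Q(16): 21·(16−22)=-126≡4 → E
B(1): 21·(1−22)=-441≡1 → B
C(2): 21·(2−22)=-420≡22 → W

CJSEBW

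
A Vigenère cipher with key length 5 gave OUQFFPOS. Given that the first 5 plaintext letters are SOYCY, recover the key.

Subtract each crib letter from the matching ciphertext letter (mod 26):
O(14)−S(18)=-4≡22 → W
U(20)−O(14)=6 → G
Q(16)−Y(24)=-8≡18 → S
F(5)−C(2)=3 → D
F(5)−Y(24)=-19≡7 → H

WGSDH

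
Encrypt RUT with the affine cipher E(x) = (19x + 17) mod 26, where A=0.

CHO

R(17): 19·17+17=340≡2 → C
U(20): 19·20+17=397≡7 → H
T(19): 19·19+17=378≡14 → O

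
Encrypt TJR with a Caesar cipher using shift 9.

T(19): 19+9=28≡2 → C
J(9): 9+9=18 → S
R(17): 17+9=26≡0 → A

CSA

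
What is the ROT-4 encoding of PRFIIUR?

P(15): 15+4=19 → T
R(17): 17+4=21 → V
F(5): 5+4=9 → J
I(8): 8+4=12 → M
I(8): 8+4=12 → M
U(20): 20+4=24 → Y
R(17): 17+4=21 → V

TVJMMYV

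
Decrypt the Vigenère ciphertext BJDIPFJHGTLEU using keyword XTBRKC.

Repeat the key across the ciphertext: XTBRKCXTBRKCX
B(1)−X(23): -22≡4 → E
J(9)−T(19): -10≡16 → Q
D(3)−B(1): 2 → C
I(8)−R(17): -9≡17 → R
P(15)−K(10): 5 → F
F(5)−C(2): 3 → D
J(9)−X(23): -14≡12 → M
H(7)−T(19): -12≡14 → O
G(6)−B(1): 5 → F
T(19)−R(17): 2 → C
L(11)−K(10): 1 → B
E(4)−C(2): 2 → C
U(20)−X(23): -3≡23 → X

EQCRFDMOFCBCX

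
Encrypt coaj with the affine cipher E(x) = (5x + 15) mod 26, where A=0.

c(2): 5·2+15=25 → z
o(14): 5·14+15=85≡7 → h
a(0): 5·0+15=15 → p
j(9): 5·9+15=60≡8 → i

zhpi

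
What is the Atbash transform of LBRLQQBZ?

OYIOJJYA

L(11) → O(14)
B(1) → Y(24)
R(17) → I(8)
L(11) → O(14)
Q(16) → J(9)
Q(16) → J(9)
B(1) → Y(24)
Z(25) → A(0)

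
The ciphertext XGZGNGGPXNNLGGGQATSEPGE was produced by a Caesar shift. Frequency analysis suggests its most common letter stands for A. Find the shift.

6

The most frequent ciphertext letter is G (appears 8 times).
G is position 6; A is position 0.
Shift = 6.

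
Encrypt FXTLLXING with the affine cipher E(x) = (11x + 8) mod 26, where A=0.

LBJZZBSVW

F(5): 11·5+8=63≡11 → L
X(23): 11·23+8=261≡1 → B
T(19): 11·19+8=217≡9 → J
L(11): 11·11+8=129≡25 → Z
L(11): 11·11+8=129≡25 → Z
X(23): 11·23+8=261≡1 → B
I(8): 11·8+8=96≡18 → S
N(13): 11·13+8=151≡21 → V
G(6): 11·6+8=74≡22 → W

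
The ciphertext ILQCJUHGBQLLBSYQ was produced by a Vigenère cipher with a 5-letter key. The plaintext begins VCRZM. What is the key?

Subtract each crib letter from the matching ciphertext letter (mod 26):
I(8)−V(21)=-13≡13 → N
L(11)−C(2)=9 → J
Q(16)−R(17)=-1≡25 → Z
C(2)−Z(25)=-23≡3 → D
J(9)−M(12)=-3≡23 → X

NJZDX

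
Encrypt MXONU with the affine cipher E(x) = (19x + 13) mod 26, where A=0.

M(12): 19·12+13=241≡7 → H
X(23): 19·23+13=450≡8 → I
O(14): 19·14+13=279≡19 → T
N(13): 19·13+13=260≡0 → A
U(20): 19·20+13=393≡3 → D

HITAD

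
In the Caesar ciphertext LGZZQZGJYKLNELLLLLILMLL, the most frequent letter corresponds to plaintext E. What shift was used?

7

The most frequent ciphertext letter is L (appears 10 times).
L is position 11; E is position 4.
Shift = 7.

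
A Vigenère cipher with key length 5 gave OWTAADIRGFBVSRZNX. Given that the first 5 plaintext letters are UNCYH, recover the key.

Subtract each crib letter from the matching ciphertext letter (mod 26):
O(14)−U(20)=-6≡20 → U
W(22)−N(13)=9 → J
T(19)−C(2)=17 → R
A(0)−Y(24)=-24≡2 → C
A(0)−H(7)=-7≡19 → T

UJRCT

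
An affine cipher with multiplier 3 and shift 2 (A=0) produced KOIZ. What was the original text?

UECZ

The inverse of 3 mod 26 is 9, since 3·9=27≡1. Apply D(y)=9·(y−2) mod 26:
K(10): 9·(10−2)=72≡20 → U
O(14): 9·(14−2)=108≡4 → E
I(8): 9·(8−2)=54≡2 → C
Z(25): 9·(25−2)=207≡25 → Z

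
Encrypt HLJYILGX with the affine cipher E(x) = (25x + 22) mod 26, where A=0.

PLNYOLQZ

H(7): 25·7+22=197≡15 → P
L(11): 25·11+22=297≡11 → L
J(9): 25·9+22=247≡13 → N
Y(24): 25·24+22=622≡24 → Y
I(8): 25·8+22=222≡14 → O
L(11): 25·11+22=297≡11 → L
G(6): 25·6+22=172≡16 → Q
X(23): 25·23+22=597≡25 → Z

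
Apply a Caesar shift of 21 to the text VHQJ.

QCLE

V(21): 21+21=42≡16 → Q
H(7): 7+21=28≡2 → C
Q(16): 16+21=37≡11 → L
J(9): 9+21=30≡4 → E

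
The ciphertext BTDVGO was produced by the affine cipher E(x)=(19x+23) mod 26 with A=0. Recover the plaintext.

SIOEVF

The inverse of 19 mod 26 is 11, since 19·11=209≡1. Apply D(y)=11·(y−23) mod 26:
B(1): 11·(1−23)=-242≡18 → S
T(19): 11·(19−23)=-44≡8 → I
D(3): 11·(3−23)=-220≡14 → O
V(21): 11·(21−23)=-22≡4 → E
G(6): 11·(6−23)=-187≡21 → V
O(14): 11·(14−23)=-99≡5 → F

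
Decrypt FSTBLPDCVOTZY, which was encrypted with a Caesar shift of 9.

F(5): 5−9=-4≡22 → W
S(18): 18−9=9 → J
T(19): 19−9=10 → K
B(1): 1−9=-8≡18 → S
L(11): 11−9=2 → C
P(15): 15−9=6 → G
D(3): 3−9=-6≡20 → U
C(2): 2−9=-7≡19 → T
V(21): 21−9=12 → M
O(14): 14−9=5 → F
T(19): 19−9=10 → K
Z(25): 25−9=16 → Q
Y(24): 24−9=15 → P

WJKSCGUTMFKQP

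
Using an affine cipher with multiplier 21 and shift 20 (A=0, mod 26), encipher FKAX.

VWUJ

F(5): 21·5+20=125≡21 → V
K(10): 21·10+20=230≡22 → W
A(0): 21·0+20=20 → U
X(23): 21·23+20=503≡9 → J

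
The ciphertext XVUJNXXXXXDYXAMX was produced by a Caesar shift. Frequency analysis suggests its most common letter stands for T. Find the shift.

The most frequent ciphertext letter is X (appears 8 times).
X is position 23; T is position 19.
Shift = 4.

4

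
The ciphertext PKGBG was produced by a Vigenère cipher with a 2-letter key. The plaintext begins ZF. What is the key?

QF

Subtract each crib letter from the matching ciphertext letter (mod 26):
P(15)−Z(25)=-10≡16 → Q
K(10)−F(5)=5 → F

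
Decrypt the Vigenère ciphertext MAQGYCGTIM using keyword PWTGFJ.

Repeat the key across the ciphertext: PWTGFJPWTG
M(12)−P(15): -3≡23 → X
A(0)−W(22): -22≡4 → E
Q(16)−T(19): -3≡23 → X
G(6)−G(6): 0 → A
Y(24)−F(5): 19 → T
C(2)−J(9): -7≡19 → T
G(6)−P(15): -9≡17 → R
T(19)−W(22): -3≡23 → X
I(8)−T(19): -11≡15 → P
M(12)−G(6): 6 → G

XEXATTRXPG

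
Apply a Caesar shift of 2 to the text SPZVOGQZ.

S(18): 18+2=20 → U
P(15): 15+2=17 → R
Z(25): 25+2=27≡1 → B
V(21): 21+2=23 → X
O(14): 14+2=16 → Q
G(6): 6+2=8 → I
Q(16): 16+2=18 → S
Z(25): 25+2=27≡1 → B

URBXQISB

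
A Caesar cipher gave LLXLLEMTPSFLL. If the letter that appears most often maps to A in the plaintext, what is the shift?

11

The most frequent ciphertext letter is L (appears 6 times).
L is position 11; A is position 0.
Shift = 11.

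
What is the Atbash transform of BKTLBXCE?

YPGOYCXV

B(1) → Y(24)
K(10) → P(15)
T(19) → G(6)
L(11) → O(14)
B(1) → Y(24)
X(23) → C(2)
C(2) → X(23)
E(4) → V(21)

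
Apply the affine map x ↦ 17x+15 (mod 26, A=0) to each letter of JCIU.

MXVR

J(9): 17·9+15=168≡12 → M
C(2): 17·2+15=49≡23 → X
I(8): 17·8+15=151≡21 → V
U(20): 17·20+15=355≡17 → R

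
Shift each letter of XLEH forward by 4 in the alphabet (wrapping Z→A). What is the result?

X(23): 23+4=27≡1 → B
L(11): 11+4=15 → P
E(4): 4+4=8 → I
H(7): 7+4=11 → L

BPIL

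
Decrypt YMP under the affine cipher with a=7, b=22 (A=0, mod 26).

The inverse of 7 mod 26 is 15, since 7·15=105≡1. Apply D(y)=15·(y−22) mod 26:
Y(24): 15·(24−22)=30≡4 → E
M(12): 15·(12−22)=-150≡6 → G
P(15): 15·(15−22)=-105≡25 → Z

EGZ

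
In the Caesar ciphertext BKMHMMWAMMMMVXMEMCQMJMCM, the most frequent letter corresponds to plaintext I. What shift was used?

The most frequent ciphertext letter is M (appears 12 times).
M is position 12; I is position 8.
Shift = 4.

4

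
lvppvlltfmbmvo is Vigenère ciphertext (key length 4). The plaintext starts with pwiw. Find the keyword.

Subtract each crib letter from the matching ciphertext letter (mod 26):
l(11)−p(15)=-4≡22 → w
v(21)−w(22)=-1≡25 → z
p(15)−i(8)=7 → h
p(15)−w(22)=-7≡19 → t

wzht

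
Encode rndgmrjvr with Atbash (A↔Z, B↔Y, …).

imwtniqei

r(17) → i(8)
n(13) → m(12)
d(3) → w(22)
g(6) → t(19)
m(12) → n(13)
r(17) → i(8)
j(9) → q(16)
v(21) → e(4)
r(17) → i(8)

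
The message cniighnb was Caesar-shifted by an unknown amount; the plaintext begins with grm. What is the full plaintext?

grmmklrf

From the crib: c(2)−g(6)=-4≡22, so the shift is 22.
Subtract 22 from each ciphertext letter:
c(2): 2−22=-20≡6 → g
n(13): 13−22=-9≡17 → r
i(8): 8−22=-14≡12 → m
i(8): 8−22=-14≡12 → m
g(6): 6−22=-16≡10 → k
h(7): 7−22=-15≡11 → l
n(13): 13−22=-9≡17 → r
b(1): 1−22=-21≡5 → f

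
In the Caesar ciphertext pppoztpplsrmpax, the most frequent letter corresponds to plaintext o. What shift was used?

The most frequent ciphertext letter is p (appears 6 times).
p is position 15; o is position 14.
Shift = 1.

1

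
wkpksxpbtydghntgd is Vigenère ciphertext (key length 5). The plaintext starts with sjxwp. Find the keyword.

Subtract each crib letter from the matching ciphertext letter (mod 26):
w(22)−s(18)=4 → e
k(10)−j(9)=1 → b
p(15)−x(23)=-8≡18 → s
k(10)−w(22)=-12≡14 → o
s(18)−p(15)=3 → d

ebsod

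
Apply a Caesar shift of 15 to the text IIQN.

I(8): 8+15=23 → X
I(8): 8+15=23 → X
Q(16): 16+15=31≡5 → F
N(13): 13+15=28≡2 → C

XXFC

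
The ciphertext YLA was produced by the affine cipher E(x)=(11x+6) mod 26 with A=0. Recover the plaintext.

ERQ

The inverse of 11 mod 26 is 19, since 11·19=209≡1. Apply D(y)=19·(y−6) mod 26:
Y(24): 19·(24−6)=342≡4 → E
L(11): 19·(11−6)=95≡17 → R
A(0): 19·(0−6)=-114≡16 → Q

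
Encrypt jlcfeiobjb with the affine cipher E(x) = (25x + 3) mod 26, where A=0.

usbyzvpcuc

j(9): 25·9+3=228≡20 → u
l(11): 25·11+3=278≡18 → s
c(2): 25·2+3=53≡1 → b
f(5): 25·5+3=128≡24 → y
e(4): 25·4+3=103≡25 → z
i(8): 25·8+3=203≡21 → v
o(14): 25·14+3=353≡15 → p
b(1): 25·1+3=28≡2 → c
j(9): 25·9+3=228≡20 → u
b(1): 25·1+3=28≡2 → c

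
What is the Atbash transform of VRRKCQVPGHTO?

EIIPXJEKTSGL

V(21) → E(4)
R(17) → I(8)
R(17) → I(8)
K(10) → P(15)
C(2) → X(23)
Q(16) → J(9)
V(21) → E(4)
P(15) → K(10)
G(6) → T(19)
H(7) → S(18)
T(19) → G(6)
O(14) → L(11)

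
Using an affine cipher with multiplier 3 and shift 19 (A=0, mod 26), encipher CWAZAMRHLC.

C(2): 3·2+19=25 → Z
W(22): 3·22+19=85≡7 → H
A(0): 3·0+19=19 → T
Z(25): 3·25+19=94≡16 → Q
A(0): 3·0+19=19 → T
M(12): 3·12+19=55≡3 → D
R(17): 3·17+19=70≡18 → S
H(7): 3·7+19=40≡14 → O
L(11): 3·11+19=52≡0 → A
C(2): 3·2+19=25 → Z

ZHTQTDSOAZ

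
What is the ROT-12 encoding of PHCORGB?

P(15): 15+12=27≡1 → B
H(7): 7+12=19 → T
C(2): 2+12=14 → O
O(14): 14+12=26≡0 → A
R(17): 17+12=29≡3 → D
G(6): 6+12=18 → S
B(1): 1+12=13 → N

BTOADSN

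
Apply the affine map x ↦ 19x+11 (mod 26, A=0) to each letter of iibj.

hhea

i(8): 19·8+11=163≡7 → h
i(8): 19·8+11=163≡7 → h
b(1): 19·1+11=30≡4 → e
j(9): 19·9+11=182≡0 → a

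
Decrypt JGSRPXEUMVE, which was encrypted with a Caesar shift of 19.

J(9): 9−19=-10≡16 → Q
G(6): 6−19=-13≡13 → N
S(18): 18−19=-1≡25 → Z
R(17): 17−19=-2≡24 → Y
P(15): 15−19=-4≡22 → W
X(23): 23−19=4 → E
E(4): 4−19=-15≡11 → L
U(20): 20−19=1 → B
M(12): 12−19=-7≡19 → T
V(21): 21−19=2 → C
E(4): 4−19=-15≡11 → L

QNZYWELBTCL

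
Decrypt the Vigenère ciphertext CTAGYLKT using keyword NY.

Repeat the key across the ciphertext: NYNYNYNY
C(2)−N(13): -11≡15 → P
T(19)−Y(24): -5≡21 → V
A(0)−N(13): -13≡13 → N
G(6)−Y(24): -18≡8 → I
Y(24)−N(13): 11 → L
L(11)−Y(24): -13≡13 → N
K(10)−N(13): -3≡23 → X
T(19)−Y(24): -5≡21 → V

PVNILNXV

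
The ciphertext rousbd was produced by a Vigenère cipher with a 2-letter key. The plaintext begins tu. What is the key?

Subtract each crib letter from the matching ciphertext letter (mod 26):
r(17)−t(19)=-2≡24 → y
o(14)−u(20)=-6≡20 → u

yu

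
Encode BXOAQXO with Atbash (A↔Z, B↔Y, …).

YCLZJCL

B(1) → Y(24)
X(23) → C(2)
O(14) → L(11)
A(0) → Z(25)
Q(16) → J(9)
X(23) → C(2)
O(14) → L(11)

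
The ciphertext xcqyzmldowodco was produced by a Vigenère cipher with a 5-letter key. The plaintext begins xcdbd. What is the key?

aanxw

Subtract each crib letter from the matching ciphertext letter (mod 26):
x(23)−x(23)=0 → a
c(2)−c(2)=0 → a
q(16)−d(3)=13 → n
y(24)−b(1)=23 → x
z(25)−d(3)=22 → w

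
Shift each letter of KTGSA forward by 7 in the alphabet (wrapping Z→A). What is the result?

K(10): 10+7=17 → R
T(19): 19+7=26≡0 → A
G(6): 6+7=13 → N
S(18): 18+7=25 → Z
A(0): 0+7=7 → H

RANZH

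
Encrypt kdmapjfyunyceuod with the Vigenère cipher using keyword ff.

pirfuokdzsdhjzti

Repeat the key across the message: ffffffffffffffff
k(10)+f(5): 15 → p
d(3)+f(5): 8 → i
m(12)+f(5): 17 → r
a(0)+f(5): 5 → f
p(15)+f(5): 20 → u
j(9)+f(5): 14 → o
f(5)+f(5): 10 → k
y(24)+f(5): 29≡3 → d
u(20)+f(5): 25 → z
n(13)+f(5): 18 → s
y(24)+f(5): 29≡3 → d
c(2)+f(5): 7 → h
e(4)+f(5): 9 → j
u(20)+f(5): 25 → z
o(14)+f(5): 19 → t
d(3)+f(5): 8 → i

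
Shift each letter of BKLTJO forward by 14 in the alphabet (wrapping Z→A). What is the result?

B(1): 1+14=15 → P
K(10): 10+14=24 → Y
L(11): 11+14=25 → Z
T(19): 19+14=33≡7 → H
J(9): 9+14=23 → X
O(14): 14+14=28≡2 → C

PYZHXC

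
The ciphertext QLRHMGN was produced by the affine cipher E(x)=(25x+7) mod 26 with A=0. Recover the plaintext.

The inverse of 25 mod 26 is 25, since 25·25=625≡1. Apply D(y)=25·(y−7) mod 26:
Q(16): 25·(16−7)=225≡17 → R
L(11): 25·(11−7)=100≡22 → W
R(17): 25·(17−7)=250≡16 → Q
H(7): 25·(7−7)=0 → A
M(12): 25·(12−7)=125≡21 → V
G(6): 25·(6−7)=-25≡1 → B
N(13): 25·(13−7)=150≡20 → U

RWQAVBU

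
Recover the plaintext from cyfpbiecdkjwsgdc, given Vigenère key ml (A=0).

Repeat the key across the ciphertext: mlmlmlmlmlmlmlml
c(2)−m(12): -10≡16 → q
y(24)−l(11): 13 → n
f(5)−m(12): -7≡19 → t
p(15)−l(11): 4 → e
b(1)−m(12): -11≡15 → p
i(8)−l(11): -3≡23 → x
e(4)−m(12): -8≡18 → s
c(2)−l(11): -9≡17 → r
d(3)−m(12): -9≡17 → r
k(10)−l(11): -1≡25 → z
j(9)−m(12): -3≡23 → x
w(22)−l(11): 11 → l
s(18)−m(12): 6 → g
g(6)−l(11): -5≡21 → v
d(3)−m(12): -9≡17 → r
c(2)−l(11): -9≡17 → r

qntepxsrrzxlgvrr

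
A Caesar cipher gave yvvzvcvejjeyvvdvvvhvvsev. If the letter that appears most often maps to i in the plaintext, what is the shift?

The most frequent ciphertext letter is v (appears 12 times).
v is position 21; i is position 8.
Shift = 13.

13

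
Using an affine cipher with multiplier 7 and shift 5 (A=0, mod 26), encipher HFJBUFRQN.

H(7): 7·7+5=54≡2 → C
F(5): 7·5+5=40≡14 → O
J(9): 7·9+5=68≡16 → Q
B(1): 7·1+5=12 → M
U(20): 7·20+5=145≡15 → P
F(5): 7·5+5=40≡14 → O
R(17): 7·17+5=124≡20 → U
Q(16): 7·16+5=117≡13 → N
N(13): 7·13+5=96≡18 → S

COQMPOUNS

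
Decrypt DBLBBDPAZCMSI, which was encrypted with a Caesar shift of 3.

AYIYYAMXWZJPF

D(3): 3−3=0 → A
B(1): 1−3=-2≡24 → Y
L(11): 11−3=8 → I
B(1): 1−3=-2≡24 → Y
B(1): 1−3=-2≡24 → Y
D(3): 3−3=0 → A
P(15): 15−3=12 → M
A(0): 0−3=-3≡23 → X
Z(25): 25−3=22 → W
C(2): 2−3=-1≡25 → Z
M(12): 12−3=9 → J
S(18): 18−3=15 → P
I(8): 8−3=5 → F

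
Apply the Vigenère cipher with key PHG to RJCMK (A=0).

Repeat the key across the message: PHGPH
R(17)+P(15): 32≡6 → G
J(9)+H(7): 16 → Q
C(2)+G(6): 8 → I
M(12)+P(15): 27≡1 → B
K(10)+H(7): 17 → R

GQIBR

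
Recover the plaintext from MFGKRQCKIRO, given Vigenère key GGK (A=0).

Repeat the key across the ciphertext: GGKGGKGGKGG
M(12)−G(6): 6 → G
F(5)−G(6): -1≡25 → Z
G(6)−K(10): -4≡22 → W
K(10)−G(6): 4 → E
R(17)−G(6): 11 → L
Q(16)−K(10): 6 → G
C(2)−G(6): -4≡22 → W
K(10)−G(6): 4 → E
I(8)−K(10): -2≡24 → Y
R(17)−G(6): 11 → L
O(14)−G(6): 8 → I

GZWELGWEYLI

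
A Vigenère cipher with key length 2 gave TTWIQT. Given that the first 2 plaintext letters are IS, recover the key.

Subtract each crib letter from the matching ciphertext letter (mod 26):
T(19)−I(8)=11 → L
T(19)−S(18)=1 → B

LB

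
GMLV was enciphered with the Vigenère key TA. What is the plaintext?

NMSV

Repeat the key across the ciphertext: TATA
G(6)−T(19): -13≡13 → N
M(12)−A(0): 12 → M
L(11)−T(19): -8≡18 → S
V(21)−A(0): 21 → V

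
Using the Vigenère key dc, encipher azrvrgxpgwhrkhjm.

dbuxuiarjyktnjmo

Repeat the key across the message: dcdcdcdcdcdcdcdc
a(0)+d(3): 3 → d
z(25)+c(2): 27≡1 → b
r(17)+d(3): 20 → u
v(21)+c(2): 23 → x
r(17)+d(3): 20 → u
g(6)+c(2): 8 → i
x(23)+d(3): 26≡0 → a
p(15)+c(2): 17 → r
g(6)+d(3): 9 → j
w(22)+c(2): 24 → y
h(7)+d(3): 10 → k
r(17)+c(2): 19 → t
k(10)+d(3): 13 → n
h(7)+c(2): 9 → j
j(9)+d(3): 12 → m
m(12)+c(2): 14 → o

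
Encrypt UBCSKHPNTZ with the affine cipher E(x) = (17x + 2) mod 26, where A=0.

ETKWQRXPNL

U(20): 17·20+2=342≡4 → E
B(1): 17·1+2=19 → T
C(2): 17·2+2=36≡10 → K
S(18): 17·18+2=308≡22 → W
K(10): 17·10+2=172≡16 → Q
H(7): 17·7+2=121≡17 → R
P(15): 17·15+2=257≡23 → X
N(13): 17·13+2=223≡15 → P
T(19): 17·19+2=325≡13 → N
Z(25): 17·25+2=427≡11 → L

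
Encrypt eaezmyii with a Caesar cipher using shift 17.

vrvqdpzz

e(4): 4+17=21 → v
a(0): 0+17=17 → r
e(4): 4+17=21 → v
z(25): 25+17=42≡16 → q
m(12): 12+17=29≡3 → d
y(24): 24+17=41≡15 → p
i(8): 8+17=25 → z
i(8): 8+17=25 → z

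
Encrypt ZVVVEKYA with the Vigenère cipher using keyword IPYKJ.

HKTFNSNY

Repeat the key across the message: IPYKJIPY
Z(25)+I(8): 33≡7 → H
V(21)+P(15): 36≡10 → K
V(21)+Y(24): 45≡19 → T
V(21)+K(10): 31≡5 → F
E(4)+J(9): 13 → N
K(10)+I(8): 18 → S
Y(24)+P(15): 39≡13 → N
A(0)+Y(24): 24 → Y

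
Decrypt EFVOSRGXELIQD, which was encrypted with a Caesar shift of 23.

HIYRVUJAHOLTG

E(4): 4−23=-19≡7 → H
F(5): 5−23=-18≡8 → I
V(21): 21−23=-2≡24 → Y
O(14): 14−23=-9≡17 → R
S(18): 18−23=-5≡21 → V
R(17): 17−23=-6≡20 → U
G(6): 6−23=-17≡9 → J
X(23): 23−23=0 → A
E(4): 4−23=-19≡7 → H
L(11): 11−23=-12≡14 → O
I(8): 8−23=-15≡11 → L
Q(16): 16−23=-7≡19 → T
D(3): 3−23=-20≡6 → G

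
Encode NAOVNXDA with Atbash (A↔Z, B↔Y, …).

N(13) → M(12)
A(0) → Z(25)
O(14) → L(11)
V(21) → E(4)
N(13) → M(12)
X(23) → C(2)
D(3) → W(22)
A(0) → Z(25)

MZLEMCWZ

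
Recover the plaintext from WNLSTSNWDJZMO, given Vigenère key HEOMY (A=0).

PJXGVLJIRLSIA

Repeat the key across the ciphertext: HEOMYHEOMYHEO
W(22)−H(7): 15 → P
N(13)−E(4): 9 → J
L(11)−O(14): -3≡23 → X
S(18)−M(12): 6 → G
T(19)−Y(24): -5≡21 → V
S(18)−H(7): 11 → L
N(13)−E(4): 9 → J
W(22)−O(14): 8 → I
D(3)−M(12): -9≡17 → R
J(9)−Y(24): -15≡11 → L
Z(25)−H(7): 18 → S
M(12)−E(4): 8 → I
O(14)−O(14): 0 → A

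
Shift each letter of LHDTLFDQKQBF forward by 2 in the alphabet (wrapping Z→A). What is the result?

L(11): 11+2=13 → N
H(7): 7+2=9 → J
D(3): 3+2=5 → F
T(19): 19+2=21 → V
L(11): 11+2=13 → N
F(5): 5+2=7 → H
D(3): 3+2=5 → F
Q(16): 16+2=18 → S
K(10): 10+2=12 → M
Q(16): 16+2=18 → S
B(1): 1+2=3 → D
F(5): 5+2=7 → H

NJFVNHFSMSDH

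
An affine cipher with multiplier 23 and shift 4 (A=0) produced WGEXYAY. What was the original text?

The inverse of 23 mod 26 is 17, since 23·17=391≡1. Apply D(y)=17·(y−4) mod 26:
W(22): 17·(22−4)=306≡20 → U
G(6): 17·(6−4)=34≡8 → I
E(4): 17·(4−4)=0 → A
X(23): 17·(23−4)=323≡11 → L
Y(24): 17·(24−4)=340≡2 → C
A(0): 17·(0−4)=-68≡10 → K
Y(24): 17·(24−4)=340≡2 → C

UIALCKC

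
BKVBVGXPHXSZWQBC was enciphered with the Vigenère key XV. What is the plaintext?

Repeat the key across the ciphertext: XVXVXVXVXVXVXVXV
B(1)−X(23): -22≡4 → E
K(10)−V(21): -11≡15 → P
V(21)−X(23): -2≡24 → Y
B(1)−V(21): -20≡6 → G
V(21)−X(23): -2≡24 → Y
G(6)−V(21): -15≡11 → L
X(23)−X(23): 0 → A
P(15)−V(21): -6≡20 → U
H(7)−X(23): -16≡10 → K
X(23)−V(21): 2 → C
S(18)−X(23): -5≡21 → V
Z(25)−V(21): 4 → E
W(22)−X(23): -1≡25 → Z
Q(16)−V(21): -5≡21 → V
B(1)−X(23): -22≡4 → E
C(2)−V(21): -19≡7 → H

EPYGYLAUKCVEZVEH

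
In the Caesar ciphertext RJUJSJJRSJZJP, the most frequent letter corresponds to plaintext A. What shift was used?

9

The most frequent ciphertext letter is J (appears 6 times).
J is position 9; A is position 0.
Shift = 9.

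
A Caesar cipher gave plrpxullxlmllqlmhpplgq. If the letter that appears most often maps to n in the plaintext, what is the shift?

The most frequent ciphertext letter is l (appears 8 times).
l is position 11; n is position 13.
Shift = -2≡24.

24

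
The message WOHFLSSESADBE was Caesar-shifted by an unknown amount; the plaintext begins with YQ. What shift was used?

From the crib: W(22)−Y(24)=-2≡24, so the shift is 24.

24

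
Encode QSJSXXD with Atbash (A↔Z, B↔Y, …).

Q(16) → J(9)
S(18) → H(7)
J(9) → Q(16)
S(18) → H(7)
X(23) → C(2)
X(23) → C(2)
D(3) → W(22)

JHQHCCW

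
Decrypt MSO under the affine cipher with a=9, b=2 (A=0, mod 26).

EWK

The inverse of 9 mod 26 is 3, since 9·3=27≡1. Apply D(y)=3·(y−2) mod 26:
M(12): 3·(12−2)=30≡4 → E
S(18): 3·(18−2)=48≡22 → W
O(14): 3·(14−2)=36≡10 → K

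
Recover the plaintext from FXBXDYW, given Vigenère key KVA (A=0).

VCBNIYM

Repeat the key across the ciphertext: KVAKVAK
F(5)−K(10): -5≡21 → V
X(23)−V(21): 2 → C
B(1)−A(0): 1 → B
X(23)−K(10): 13 → N
D(3)−V(21): -18≡8 → I
Y(24)−A(0): 24 → Y
W(22)−K(10): 12 → M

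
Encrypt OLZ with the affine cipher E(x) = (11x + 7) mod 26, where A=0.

FYW

O(14): 11·14+7=161≡5 → F
L(11): 11·11+7=128≡24 → Y
Z(25): 11·25+7=282≡22 → W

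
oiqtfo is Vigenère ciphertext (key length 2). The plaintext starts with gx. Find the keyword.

il

Subtract each crib letter from the matching ciphertext letter (mod 26):
o(14)−g(6)=8 → i
i(8)−x(23)=-15≡11 → l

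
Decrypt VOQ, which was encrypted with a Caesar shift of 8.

V(21): 21−8=13 → N
O(14): 14−8=6 → G
Q(16): 16−8=8 → I

NGI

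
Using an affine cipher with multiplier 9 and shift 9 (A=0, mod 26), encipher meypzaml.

ntroajne

m(12): 9·12+9=117≡13 → n
e(4): 9·4+9=45≡19 → t
y(24): 9·24+9=225≡17 → r
p(15): 9·15+9=144≡14 → o
z(25): 9·25+9=234≡0 → a
a(0): 9·0+9=9 → j
m(12): 9·12+9=117≡13 → n
l(11): 9·11+9=108≡4 → e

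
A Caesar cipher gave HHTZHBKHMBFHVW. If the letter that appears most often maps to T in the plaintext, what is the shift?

14

The most frequent ciphertext letter is H (appears 5 times).
H is position 7; T is position 19.
Shift = -12≡14.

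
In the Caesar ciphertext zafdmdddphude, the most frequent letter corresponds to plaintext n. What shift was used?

The most frequent ciphertext letter is d (appears 5 times).
d is position 3; n is position 13.
Shift = -10≡16.

16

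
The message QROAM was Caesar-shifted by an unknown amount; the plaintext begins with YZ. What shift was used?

18

From the crib: Q(16)−Y(24)=-8≡18, so the shift is 18.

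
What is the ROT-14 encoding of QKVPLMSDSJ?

Q(16): 16+14=30≡4 → E
K(10): 10+14=24 → Y
V(21): 21+14=35≡9 → J
P(15): 15+14=29≡3 → D
L(11): 11+14=25 → Z
M(12): 12+14=26≡0 → A
S(18): 18+14=32≡6 → G
D(3): 3+14=17 → R
S(18): 18+14=32≡6 → G
J(9): 9+14=23 → X

EYJDZAGRGX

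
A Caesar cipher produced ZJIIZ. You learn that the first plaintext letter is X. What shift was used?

From the crib: Z(25)−X(23)=2, so the shift is 2.

2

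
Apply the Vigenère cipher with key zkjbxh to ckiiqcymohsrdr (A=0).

burjnjxwxipycb

Repeat the key across the message: zkjbxhzkjbxhzk
c(2)+z(25): 27≡1 → b
k(10)+k(10): 20 → u
i(8)+j(9): 17 → r
i(8)+b(1): 9 → j
q(16)+x(23): 39≡13 → n
c(2)+h(7): 9 → j
y(24)+z(25): 49≡23 → x
m(12)+k(10): 22 → w
o(14)+j(9): 23 → x
h(7)+b(1): 8 → i
s(18)+x(23): 41≡15 → p
r(17)+h(7): 24 → y
d(3)+z(25): 28≡2 → c
r(17)+k(10): 27≡1 → b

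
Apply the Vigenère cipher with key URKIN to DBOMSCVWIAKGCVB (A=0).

Repeat the key across the message: URKINURKINURKIN
D(3)+U(20): 23 → X
B(1)+R(17): 18 → S
O(14)+K(10): 24 → Y
M(12)+I(8): 20 → U
S(18)+N(13): 31≡5 → F
C(2)+U(20): 22 → W
V(21)+R(17): 38≡12 → M
W(22)+K(10): 32≡6 → G
I(8)+I(8): 16 → Q
A(0)+N(13): 13 → N
K(10)+U(20): 30≡4 → E
G(6)+R(17): 23 → X
C(2)+K(10): 12 → M
V(21)+I(8): 29≡3 → D
B(1)+N(13): 14 → O

XSYUFWMGQNEXMDO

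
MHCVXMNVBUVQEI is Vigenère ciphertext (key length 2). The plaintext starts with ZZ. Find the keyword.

Subtract each crib letter from the matching ciphertext letter (mod 26):
M(12)−Z(25)=-13≡13 → N
H(7)−Z(25)=-18≡8 → I

NI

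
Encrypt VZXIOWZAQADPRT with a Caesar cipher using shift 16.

V(21): 21+16=37≡11 → L
Z(25): 25+16=41≡15 → P
X(23): 23+16=39≡13 → N
I(8): 8+16=24 → Y
O(14): 14+16=30≡4 → E
W(22): 22+16=38≡12 → M
Z(25): 25+16=41≡15 → P
A(0): 0+16=16 → Q
Q(16): 16+16=32≡6 → G
A(0): 0+16=16 → Q
D(3): 3+16=19 → T
P(15): 15+16=31≡5 → F
R(17): 17+16=33≡7 → H
T(19): 19+16=35≡9 → J

LPNYEMPQGQTFHJ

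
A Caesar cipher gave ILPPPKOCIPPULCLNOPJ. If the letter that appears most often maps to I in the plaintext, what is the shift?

The most frequent ciphertext letter is P (appears 6 times).
P is position 15; I is position 8.
Shift = 7.

7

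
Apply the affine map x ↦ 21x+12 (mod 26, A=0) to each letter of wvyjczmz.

glwtcrer

w(22): 21·22+12=474≡6 → g
v(21): 21·21+12=453≡11 → l
y(24): 21·24+12=516≡22 → w
j(9): 21·9+12=201≡19 → t
c(2): 21·2+12=54≡2 → c
z(25): 21·25+12=537≡17 → r
m(12): 21·12+12=264≡4 → e
z(25): 21·25+12=537≡17 → r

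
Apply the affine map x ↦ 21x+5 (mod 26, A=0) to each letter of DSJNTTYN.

D(3): 21·3+5=68≡16 → Q
S(18): 21·18+5=383≡19 → T
J(9): 21·9+5=194≡12 → M
N(13): 21·13+5=278≡18 → S
T(19): 21·19+5=404≡14 → O
T(19): 21·19+5=404≡14 → O
Y(24): 21·24+5=509≡15 → P
N(13): 21·13+5=278≡18 → S

QTMSOOPS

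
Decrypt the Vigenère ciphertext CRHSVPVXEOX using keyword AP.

CCHDVAVIEZX

Repeat the key across the ciphertext: APAPAPAPAPA
C(2)−A(0): 2 → C
R(17)−P(15): 2 → C
H(7)−A(0): 7 → H
S(18)−P(15): 3 → D
V(21)−A(0): 21 → V
P(15)−P(15): 0 → A
V(21)−A(0): 21 → V
X(23)−P(15): 8 → I
E(4)−A(0): 4 → E
O(14)−P(15): -1≡25 → Z
X(23)−A(0): 23 → X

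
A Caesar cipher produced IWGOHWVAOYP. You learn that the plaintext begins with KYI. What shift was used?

24

From the crib: I(8)−K(10)=-2≡24, so the shift is 24.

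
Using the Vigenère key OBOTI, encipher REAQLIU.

FFOJTWV

Repeat the key across the message: OBOTIOB
R(17)+O(14): 31≡5 → F
E(4)+B(1): 5 → F
A(0)+O(14): 14 → O
Q(16)+T(19): 35≡9 → J
L(11)+I(8): 19 → T
I(8)+O(14): 22 → W
U(20)+B(1): 21 → V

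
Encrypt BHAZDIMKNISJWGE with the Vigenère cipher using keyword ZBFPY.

AIFOBHNPCGRKBVC

Repeat the key across the message: ZBFPYZBFPYZBFPY
B(1)+Z(25): 26≡0 → A
H(7)+B(1): 8 → I
A(0)+F(5): 5 → F
Z(25)+P(15): 40≡14 → O
D(3)+Y(24): 27≡1 → B
I(8)+Z(25): 33≡7 → H
M(12)+B(1): 13 → N
K(10)+F(5): 15 → P
N(13)+P(15): 28≡2 → C
I(8)+Y(24): 32≡6 → G
S(18)+Z(25): 43≡17 → R
J(9)+B(1): 10 → K
W(22)+F(5): 27≡1 → B
G(6)+P(15): 21 → V
E(4)+Y(24): 28≡2 → C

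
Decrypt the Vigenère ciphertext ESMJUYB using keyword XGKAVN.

Repeat the key across the ciphertext: XGKAVNX
E(4)−X(23): -19≡7 → H
S(18)−G(6): 12 → M
M(12)−K(10): 2 → C
J(9)−A(0): 9 → J
U(20)−V(21): -1≡25 → Z
Y(24)−N(13): 11 → L
B(1)−X(23): -22≡4 → E

HMCJZLE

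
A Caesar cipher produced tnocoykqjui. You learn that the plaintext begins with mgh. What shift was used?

From the crib: t(19)−m(12)=7, so the shift is 7.

7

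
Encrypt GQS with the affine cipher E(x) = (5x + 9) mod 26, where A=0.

G(6): 5·6+9=39≡13 → N
Q(16): 5·16+9=89≡11 → L
S(18): 5·18+9=99≡21 → V

NLV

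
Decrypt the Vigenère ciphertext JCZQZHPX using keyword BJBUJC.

Repeat the key across the ciphertext: BJBUJCBJ
J(9)−B(1): 8 → I
C(2)−J(9): -7≡19 → T
Z(25)−B(1): 24 → Y
Q(16)−U(20): -4≡22 → W
Z(25)−J(9): 16 → Q
H(7)−C(2): 5 → F
P(15)−B(1): 14 → O
X(23)−J(9): 14 → O

ITYWQFOO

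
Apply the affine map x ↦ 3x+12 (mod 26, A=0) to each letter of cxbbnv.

c(2): 3·2+12=18 → s
x(23): 3·23+12=81≡3 → d
b(1): 3·1+12=15 → p
b(1): 3·1+12=15 → p
n(13): 3·13+12=51≡25 → z
v(21): 3·21+12=75≡23 → x

sdppzx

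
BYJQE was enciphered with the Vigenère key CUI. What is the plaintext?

ZEBOK

Repeat the key across the ciphertext: CUICU
B(1)−C(2): -1≡25 → Z
Y(24)−U(20): 4 → E
J(9)−I(8): 1 → B
Q(16)−C(2): 14 → O
E(4)−U(20): -16≡10 → K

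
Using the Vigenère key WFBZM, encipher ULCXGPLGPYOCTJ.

QQDWSLQHOKKHUI

Repeat the key across the message: WFBZMWFBZMWFBZ
U(20)+W(22): 42≡16 → Q
L(11)+F(5): 16 → Q
C(2)+B(1): 3 → D
X(23)+Z(25): 48≡22 → W
G(6)+M(12): 18 → S
P(15)+W(22): 37≡11 → L
L(11)+F(5): 16 → Q
G(6)+B(1): 7 → H
P(15)+Z(25): 40≡14 → O
Y(24)+M(12): 36≡10 → K
O(14)+W(22): 36≡10 → K
C(2)+F(5): 7 → H
T(19)+B(1): 20 → U
J(9)+Z(25): 34≡8 → I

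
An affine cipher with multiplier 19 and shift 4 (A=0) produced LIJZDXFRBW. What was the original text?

The inverse of 19 mod 26 is 11, since 19·11=209≡1. Apply D(y)=11·(y−4) mod 26:
L(11): 11·(11−4)=77≡25 → Z
I(8): 11·(8−4)=44≡18 → S
J(9): 11·(9−4)=55≡3 → D
Z(25): 11·(25−4)=231≡23 → X
D(3): 11·(3−4)=-11≡15 → P
X(23): 11·(23−4)=209≡1 → B
F(5): 11·(5−4)=11 → L
R(17): 11·(17−4)=143≡13 → N
B(1): 11·(1−4)=-33≡19 → T
W(22): 11·(22−4)=198≡16 → Q

ZSDXPBLNTQ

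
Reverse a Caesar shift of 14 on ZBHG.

Z(25): 25−14=11 → L
B(1): 1−14=-13≡13 → N
H(7): 7−14=-7≡19 → T
G(6): 6−14=-8≡18 → S

LNTS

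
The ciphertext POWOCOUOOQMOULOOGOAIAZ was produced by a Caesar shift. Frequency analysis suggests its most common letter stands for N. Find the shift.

1

The most frequent ciphertext letter is O (appears 9 times).
O is position 14; N is position 13.
Shift = 1.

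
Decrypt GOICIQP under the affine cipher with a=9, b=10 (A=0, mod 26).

OMUCUSP

The inverse of 9 mod 26 is 3, since 9·3=27≡1. Apply D(y)=3·(y−10) mod 26:
G(6): 3·(6−10)=-12≡14 → O
O(14): 3·(14−10)=12 → M
I(8): 3·(8−10)=-6≡20 → U
C(2): 3·(2−10)=-24≡2 → C
I(8): 3·(8−10)=-6≡20 → U
Q(16): 3·(16−10)=18 → S
P(15): 3·(15−10)=15 → P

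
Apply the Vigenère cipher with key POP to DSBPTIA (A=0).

SGQEHXP

Repeat the key across the message: POPPOPP
D(3)+P(15): 18 → S
S(18)+O(14): 32≡6 → G
B(1)+P(15): 16 → Q
P(15)+P(15): 30≡4 → E
T(19)+O(14): 33≡7 → H
I(8)+P(15): 23 → X
A(0)+P(15): 15 → P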